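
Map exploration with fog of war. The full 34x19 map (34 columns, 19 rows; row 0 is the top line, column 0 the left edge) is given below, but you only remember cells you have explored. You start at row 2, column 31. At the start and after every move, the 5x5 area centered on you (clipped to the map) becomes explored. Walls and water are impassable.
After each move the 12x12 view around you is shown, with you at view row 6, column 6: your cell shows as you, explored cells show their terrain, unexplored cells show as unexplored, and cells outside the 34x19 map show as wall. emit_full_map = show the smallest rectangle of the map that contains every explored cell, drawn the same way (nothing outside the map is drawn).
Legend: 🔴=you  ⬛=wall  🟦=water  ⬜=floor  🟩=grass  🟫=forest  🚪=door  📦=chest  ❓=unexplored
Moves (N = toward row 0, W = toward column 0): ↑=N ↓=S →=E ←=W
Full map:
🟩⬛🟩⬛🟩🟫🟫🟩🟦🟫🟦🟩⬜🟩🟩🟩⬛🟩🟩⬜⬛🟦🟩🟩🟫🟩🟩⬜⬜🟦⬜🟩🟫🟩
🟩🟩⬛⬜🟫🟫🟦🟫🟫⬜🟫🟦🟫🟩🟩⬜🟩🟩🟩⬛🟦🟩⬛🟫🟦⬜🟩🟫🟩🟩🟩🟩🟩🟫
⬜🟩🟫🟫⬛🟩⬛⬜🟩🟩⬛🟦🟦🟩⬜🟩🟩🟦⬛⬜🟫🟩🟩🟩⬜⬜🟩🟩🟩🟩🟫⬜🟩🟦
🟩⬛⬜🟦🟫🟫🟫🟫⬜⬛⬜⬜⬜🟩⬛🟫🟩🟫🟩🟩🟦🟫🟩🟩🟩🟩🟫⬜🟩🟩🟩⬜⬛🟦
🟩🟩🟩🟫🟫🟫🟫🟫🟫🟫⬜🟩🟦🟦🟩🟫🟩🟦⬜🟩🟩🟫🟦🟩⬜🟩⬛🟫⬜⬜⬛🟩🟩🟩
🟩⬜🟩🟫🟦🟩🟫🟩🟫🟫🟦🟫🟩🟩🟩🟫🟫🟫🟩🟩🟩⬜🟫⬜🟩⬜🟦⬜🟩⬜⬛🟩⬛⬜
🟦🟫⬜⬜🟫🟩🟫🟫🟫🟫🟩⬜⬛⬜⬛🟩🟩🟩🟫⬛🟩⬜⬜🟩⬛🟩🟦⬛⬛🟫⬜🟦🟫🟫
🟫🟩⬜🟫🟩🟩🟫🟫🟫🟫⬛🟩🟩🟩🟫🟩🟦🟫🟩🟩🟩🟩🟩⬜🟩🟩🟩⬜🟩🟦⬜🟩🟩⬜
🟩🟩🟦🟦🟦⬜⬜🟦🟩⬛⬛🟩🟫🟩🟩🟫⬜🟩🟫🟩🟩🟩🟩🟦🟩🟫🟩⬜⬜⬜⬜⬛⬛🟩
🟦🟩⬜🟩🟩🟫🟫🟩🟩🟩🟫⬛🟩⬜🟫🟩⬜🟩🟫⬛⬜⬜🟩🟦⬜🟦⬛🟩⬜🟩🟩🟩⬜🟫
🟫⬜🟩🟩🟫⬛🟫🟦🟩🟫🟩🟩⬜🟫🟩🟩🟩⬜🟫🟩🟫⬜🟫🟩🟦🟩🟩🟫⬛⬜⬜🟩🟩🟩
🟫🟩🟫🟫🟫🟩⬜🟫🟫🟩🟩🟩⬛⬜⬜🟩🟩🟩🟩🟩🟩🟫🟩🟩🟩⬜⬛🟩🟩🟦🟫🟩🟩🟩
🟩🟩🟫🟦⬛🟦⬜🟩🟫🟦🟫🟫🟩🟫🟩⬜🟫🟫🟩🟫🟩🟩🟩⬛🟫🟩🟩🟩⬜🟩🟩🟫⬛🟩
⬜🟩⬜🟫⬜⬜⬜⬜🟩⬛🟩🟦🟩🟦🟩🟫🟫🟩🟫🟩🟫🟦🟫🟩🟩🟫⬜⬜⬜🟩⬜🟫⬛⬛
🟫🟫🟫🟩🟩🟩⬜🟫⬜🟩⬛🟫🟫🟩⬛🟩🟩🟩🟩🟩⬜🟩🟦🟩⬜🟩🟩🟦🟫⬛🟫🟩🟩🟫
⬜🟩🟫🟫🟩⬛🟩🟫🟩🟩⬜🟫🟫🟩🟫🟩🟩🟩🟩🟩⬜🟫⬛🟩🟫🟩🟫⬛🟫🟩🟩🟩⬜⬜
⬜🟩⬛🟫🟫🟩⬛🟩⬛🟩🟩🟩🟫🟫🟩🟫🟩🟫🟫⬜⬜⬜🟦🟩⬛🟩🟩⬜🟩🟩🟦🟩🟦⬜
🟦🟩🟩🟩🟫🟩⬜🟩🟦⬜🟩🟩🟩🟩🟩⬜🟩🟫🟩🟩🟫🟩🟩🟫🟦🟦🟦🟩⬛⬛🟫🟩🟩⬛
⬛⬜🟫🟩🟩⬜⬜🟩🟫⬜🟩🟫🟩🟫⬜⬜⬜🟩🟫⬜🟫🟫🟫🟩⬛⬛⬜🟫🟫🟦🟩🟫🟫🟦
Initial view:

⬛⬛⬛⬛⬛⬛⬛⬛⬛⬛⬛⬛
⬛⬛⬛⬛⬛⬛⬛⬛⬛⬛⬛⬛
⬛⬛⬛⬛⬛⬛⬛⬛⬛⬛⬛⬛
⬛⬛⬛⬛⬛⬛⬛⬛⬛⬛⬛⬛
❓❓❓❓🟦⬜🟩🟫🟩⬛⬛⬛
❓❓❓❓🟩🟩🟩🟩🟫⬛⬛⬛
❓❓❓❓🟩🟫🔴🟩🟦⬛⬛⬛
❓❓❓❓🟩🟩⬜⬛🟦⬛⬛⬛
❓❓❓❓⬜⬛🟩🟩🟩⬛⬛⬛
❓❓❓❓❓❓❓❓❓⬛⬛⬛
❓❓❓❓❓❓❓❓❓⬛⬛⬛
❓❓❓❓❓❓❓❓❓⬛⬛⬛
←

⬛⬛⬛⬛⬛⬛⬛⬛⬛⬛⬛⬛
⬛⬛⬛⬛⬛⬛⬛⬛⬛⬛⬛⬛
⬛⬛⬛⬛⬛⬛⬛⬛⬛⬛⬛⬛
⬛⬛⬛⬛⬛⬛⬛⬛⬛⬛⬛⬛
❓❓❓❓⬜🟦⬜🟩🟫🟩⬛⬛
❓❓❓❓🟩🟩🟩🟩🟩🟫⬛⬛
❓❓❓❓🟩🟩🔴⬜🟩🟦⬛⬛
❓❓❓❓🟩🟩🟩⬜⬛🟦⬛⬛
❓❓❓❓⬜⬜⬛🟩🟩🟩⬛⬛
❓❓❓❓❓❓❓❓❓❓⬛⬛
❓❓❓❓❓❓❓❓❓❓⬛⬛
❓❓❓❓❓❓❓❓❓❓⬛⬛

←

⬛⬛⬛⬛⬛⬛⬛⬛⬛⬛⬛⬛
⬛⬛⬛⬛⬛⬛⬛⬛⬛⬛⬛⬛
⬛⬛⬛⬛⬛⬛⬛⬛⬛⬛⬛⬛
⬛⬛⬛⬛⬛⬛⬛⬛⬛⬛⬛⬛
❓❓❓❓⬜⬜🟦⬜🟩🟫🟩⬛
❓❓❓❓🟫🟩🟩🟩🟩🟩🟫⬛
❓❓❓❓🟩🟩🔴🟫⬜🟩🟦⬛
❓❓❓❓⬜🟩🟩🟩⬜⬛🟦⬛
❓❓❓❓🟫⬜⬜⬛🟩🟩🟩⬛
❓❓❓❓❓❓❓❓❓❓❓⬛
❓❓❓❓❓❓❓❓❓❓❓⬛
❓❓❓❓❓❓❓❓❓❓❓⬛

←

⬛⬛⬛⬛⬛⬛⬛⬛⬛⬛⬛⬛
⬛⬛⬛⬛⬛⬛⬛⬛⬛⬛⬛⬛
⬛⬛⬛⬛⬛⬛⬛⬛⬛⬛⬛⬛
⬛⬛⬛⬛⬛⬛⬛⬛⬛⬛⬛⬛
❓❓❓❓🟩⬜⬜🟦⬜🟩🟫🟩
❓❓❓❓🟩🟫🟩🟩🟩🟩🟩🟫
❓❓❓❓🟩🟩🔴🟩🟫⬜🟩🟦
❓❓❓❓🟫⬜🟩🟩🟩⬜⬛🟦
❓❓❓❓⬛🟫⬜⬜⬛🟩🟩🟩
❓❓❓❓❓❓❓❓❓❓❓❓
❓❓❓❓❓❓❓❓❓❓❓❓
❓❓❓❓❓❓❓❓❓❓❓❓

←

⬛⬛⬛⬛⬛⬛⬛⬛⬛⬛⬛⬛
⬛⬛⬛⬛⬛⬛⬛⬛⬛⬛⬛⬛
⬛⬛⬛⬛⬛⬛⬛⬛⬛⬛⬛⬛
⬛⬛⬛⬛⬛⬛⬛⬛⬛⬛⬛⬛
❓❓❓❓🟩🟩⬜⬜🟦⬜🟩🟫
❓❓❓❓⬜🟩🟫🟩🟩🟩🟩🟩
❓❓❓❓⬜🟩🔴🟩🟩🟫⬜🟩
❓❓❓❓🟩🟫⬜🟩🟩🟩⬜⬛
❓❓❓❓🟩⬛🟫⬜⬜⬛🟩🟩
❓❓❓❓❓❓❓❓❓❓❓❓
❓❓❓❓❓❓❓❓❓❓❓❓
❓❓❓❓❓❓❓❓❓❓❓❓

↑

⬛⬛⬛⬛⬛⬛⬛⬛⬛⬛⬛⬛
⬛⬛⬛⬛⬛⬛⬛⬛⬛⬛⬛⬛
⬛⬛⬛⬛⬛⬛⬛⬛⬛⬛⬛⬛
⬛⬛⬛⬛⬛⬛⬛⬛⬛⬛⬛⬛
⬛⬛⬛⬛⬛⬛⬛⬛⬛⬛⬛⬛
❓❓❓❓🟩🟩⬜⬜🟦⬜🟩🟫
❓❓❓❓⬜🟩🔴🟩🟩🟩🟩🟩
❓❓❓❓⬜🟩🟩🟩🟩🟫⬜🟩
❓❓❓❓🟩🟫⬜🟩🟩🟩⬜⬛
❓❓❓❓🟩⬛🟫⬜⬜⬛🟩🟩
❓❓❓❓❓❓❓❓❓❓❓❓
❓❓❓❓❓❓❓❓❓❓❓❓

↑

⬛⬛⬛⬛⬛⬛⬛⬛⬛⬛⬛⬛
⬛⬛⬛⬛⬛⬛⬛⬛⬛⬛⬛⬛
⬛⬛⬛⬛⬛⬛⬛⬛⬛⬛⬛⬛
⬛⬛⬛⬛⬛⬛⬛⬛⬛⬛⬛⬛
⬛⬛⬛⬛⬛⬛⬛⬛⬛⬛⬛⬛
⬛⬛⬛⬛⬛⬛⬛⬛⬛⬛⬛⬛
❓❓❓❓🟩🟩🔴⬜🟦⬜🟩🟫
❓❓❓❓⬜🟩🟫🟩🟩🟩🟩🟩
❓❓❓❓⬜🟩🟩🟩🟩🟫⬜🟩
❓❓❓❓🟩🟫⬜🟩🟩🟩⬜⬛
❓❓❓❓🟩⬛🟫⬜⬜⬛🟩🟩
❓❓❓❓❓❓❓❓❓❓❓❓

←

⬛⬛⬛⬛⬛⬛⬛⬛⬛⬛⬛⬛
⬛⬛⬛⬛⬛⬛⬛⬛⬛⬛⬛⬛
⬛⬛⬛⬛⬛⬛⬛⬛⬛⬛⬛⬛
⬛⬛⬛⬛⬛⬛⬛⬛⬛⬛⬛⬛
⬛⬛⬛⬛⬛⬛⬛⬛⬛⬛⬛⬛
⬛⬛⬛⬛⬛⬛⬛⬛⬛⬛⬛⬛
❓❓❓❓🟫🟩🔴⬜⬜🟦⬜🟩
❓❓❓❓🟦⬜🟩🟫🟩🟩🟩🟩
❓❓❓❓⬜⬜🟩🟩🟩🟩🟫⬜
❓❓❓❓❓🟩🟫⬜🟩🟩🟩⬜
❓❓❓❓❓🟩⬛🟫⬜⬜⬛🟩
❓❓❓❓❓❓❓❓❓❓❓❓

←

⬛⬛⬛⬛⬛⬛⬛⬛⬛⬛⬛⬛
⬛⬛⬛⬛⬛⬛⬛⬛⬛⬛⬛⬛
⬛⬛⬛⬛⬛⬛⬛⬛⬛⬛⬛⬛
⬛⬛⬛⬛⬛⬛⬛⬛⬛⬛⬛⬛
⬛⬛⬛⬛⬛⬛⬛⬛⬛⬛⬛⬛
⬛⬛⬛⬛⬛⬛⬛⬛⬛⬛⬛⬛
❓❓❓❓🟩🟫🔴🟩⬜⬜🟦⬜
❓❓❓❓🟫🟦⬜🟩🟫🟩🟩🟩
❓❓❓❓🟩⬜⬜🟩🟩🟩🟩🟫
❓❓❓❓❓❓🟩🟫⬜🟩🟩🟩
❓❓❓❓❓❓🟩⬛🟫⬜⬜⬛
❓❓❓❓❓❓❓❓❓❓❓❓

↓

⬛⬛⬛⬛⬛⬛⬛⬛⬛⬛⬛⬛
⬛⬛⬛⬛⬛⬛⬛⬛⬛⬛⬛⬛
⬛⬛⬛⬛⬛⬛⬛⬛⬛⬛⬛⬛
⬛⬛⬛⬛⬛⬛⬛⬛⬛⬛⬛⬛
⬛⬛⬛⬛⬛⬛⬛⬛⬛⬛⬛⬛
❓❓❓❓🟩🟫🟩🟩⬜⬜🟦⬜
❓❓❓❓🟫🟦🔴🟩🟫🟩🟩🟩
❓❓❓❓🟩⬜⬜🟩🟩🟩🟩🟫
❓❓❓❓🟩🟩🟩🟫⬜🟩🟩🟩
❓❓❓❓❓❓🟩⬛🟫⬜⬜⬛
❓❓❓❓❓❓❓❓❓❓❓❓
❓❓❓❓❓❓❓❓❓❓❓❓

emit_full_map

🟩🟫🟩🟩⬜⬜🟦⬜🟩🟫🟩
🟫🟦🔴🟩🟫🟩🟩🟩🟩🟩🟫
🟩⬜⬜🟩🟩🟩🟩🟫⬜🟩🟦
🟩🟩🟩🟫⬜🟩🟩🟩⬜⬛🟦
❓❓🟩⬛🟫⬜⬜⬛🟩🟩🟩

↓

⬛⬛⬛⬛⬛⬛⬛⬛⬛⬛⬛⬛
⬛⬛⬛⬛⬛⬛⬛⬛⬛⬛⬛⬛
⬛⬛⬛⬛⬛⬛⬛⬛⬛⬛⬛⬛
⬛⬛⬛⬛⬛⬛⬛⬛⬛⬛⬛⬛
❓❓❓❓🟩🟫🟩🟩⬜⬜🟦⬜
❓❓❓❓🟫🟦⬜🟩🟫🟩🟩🟩
❓❓❓❓🟩⬜🔴🟩🟩🟩🟩🟫
❓❓❓❓🟩🟩🟩🟫⬜🟩🟩🟩
❓❓❓❓🟩⬜🟩⬛🟫⬜⬜⬛
❓❓❓❓❓❓❓❓❓❓❓❓
❓❓❓❓❓❓❓❓❓❓❓❓
❓❓❓❓❓❓❓❓❓❓❓❓

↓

⬛⬛⬛⬛⬛⬛⬛⬛⬛⬛⬛⬛
⬛⬛⬛⬛⬛⬛⬛⬛⬛⬛⬛⬛
⬛⬛⬛⬛⬛⬛⬛⬛⬛⬛⬛⬛
❓❓❓❓🟩🟫🟩🟩⬜⬜🟦⬜
❓❓❓❓🟫🟦⬜🟩🟫🟩🟩🟩
❓❓❓❓🟩⬜⬜🟩🟩🟩🟩🟫
❓❓❓❓🟩🟩🔴🟫⬜🟩🟩🟩
❓❓❓❓🟩⬜🟩⬛🟫⬜⬜⬛
❓❓❓❓⬜🟩⬜🟦⬜❓❓❓
❓❓❓❓❓❓❓❓❓❓❓❓
❓❓❓❓❓❓❓❓❓❓❓❓
❓❓❓❓❓❓❓❓❓❓❓❓

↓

⬛⬛⬛⬛⬛⬛⬛⬛⬛⬛⬛⬛
⬛⬛⬛⬛⬛⬛⬛⬛⬛⬛⬛⬛
❓❓❓❓🟩🟫🟩🟩⬜⬜🟦⬜
❓❓❓❓🟫🟦⬜🟩🟫🟩🟩🟩
❓❓❓❓🟩⬜⬜🟩🟩🟩🟩🟫
❓❓❓❓🟩🟩🟩🟫⬜🟩🟩🟩
❓❓❓❓🟩⬜🔴⬛🟫⬜⬜⬛
❓❓❓❓⬜🟩⬜🟦⬜❓❓❓
❓❓❓❓🟩⬛🟩🟦⬛❓❓❓
❓❓❓❓❓❓❓❓❓❓❓❓
❓❓❓❓❓❓❓❓❓❓❓❓
❓❓❓❓❓❓❓❓❓❓❓❓

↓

⬛⬛⬛⬛⬛⬛⬛⬛⬛⬛⬛⬛
❓❓❓❓🟩🟫🟩🟩⬜⬜🟦⬜
❓❓❓❓🟫🟦⬜🟩🟫🟩🟩🟩
❓❓❓❓🟩⬜⬜🟩🟩🟩🟩🟫
❓❓❓❓🟩🟩🟩🟫⬜🟩🟩🟩
❓❓❓❓🟩⬜🟩⬛🟫⬜⬜⬛
❓❓❓❓⬜🟩🔴🟦⬜❓❓❓
❓❓❓❓🟩⬛🟩🟦⬛❓❓❓
❓❓❓❓⬜🟩🟩🟩⬜❓❓❓
❓❓❓❓❓❓❓❓❓❓❓❓
❓❓❓❓❓❓❓❓❓❓❓❓
❓❓❓❓❓❓❓❓❓❓❓❓

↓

❓❓❓❓🟩🟫🟩🟩⬜⬜🟦⬜
❓❓❓❓🟫🟦⬜🟩🟫🟩🟩🟩
❓❓❓❓🟩⬜⬜🟩🟩🟩🟩🟫
❓❓❓❓🟩🟩🟩🟫⬜🟩🟩🟩
❓❓❓❓🟩⬜🟩⬛🟫⬜⬜⬛
❓❓❓❓⬜🟩⬜🟦⬜❓❓❓
❓❓❓❓🟩⬛🔴🟦⬛❓❓❓
❓❓❓❓⬜🟩🟩🟩⬜❓❓❓
❓❓❓❓🟦🟩🟫🟩⬜❓❓❓
❓❓❓❓❓❓❓❓❓❓❓❓
❓❓❓❓❓❓❓❓❓❓❓❓
❓❓❓❓❓❓❓❓❓❓❓❓

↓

❓❓❓❓🟫🟦⬜🟩🟫🟩🟩🟩
❓❓❓❓🟩⬜⬜🟩🟩🟩🟩🟫
❓❓❓❓🟩🟩🟩🟫⬜🟩🟩🟩
❓❓❓❓🟩⬜🟩⬛🟫⬜⬜⬛
❓❓❓❓⬜🟩⬜🟦⬜❓❓❓
❓❓❓❓🟩⬛🟩🟦⬛❓❓❓
❓❓❓❓⬜🟩🔴🟩⬜❓❓❓
❓❓❓❓🟦🟩🟫🟩⬜❓❓❓
❓❓❓❓🟦⬜🟦⬛🟩❓❓❓
❓❓❓❓❓❓❓❓❓❓❓❓
❓❓❓❓❓❓❓❓❓❓❓❓
❓❓❓❓❓❓❓❓❓❓❓❓

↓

❓❓❓❓🟩⬜⬜🟩🟩🟩🟩🟫
❓❓❓❓🟩🟩🟩🟫⬜🟩🟩🟩
❓❓❓❓🟩⬜🟩⬛🟫⬜⬜⬛
❓❓❓❓⬜🟩⬜🟦⬜❓❓❓
❓❓❓❓🟩⬛🟩🟦⬛❓❓❓
❓❓❓❓⬜🟩🟩🟩⬜❓❓❓
❓❓❓❓🟦🟩🔴🟩⬜❓❓❓
❓❓❓❓🟦⬜🟦⬛🟩❓❓❓
❓❓❓❓🟩🟦🟩🟩🟫❓❓❓
❓❓❓❓❓❓❓❓❓❓❓❓
❓❓❓❓❓❓❓❓❓❓❓❓
❓❓❓❓❓❓❓❓❓❓❓❓

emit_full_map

🟩🟫🟩🟩⬜⬜🟦⬜🟩🟫🟩
🟫🟦⬜🟩🟫🟩🟩🟩🟩🟩🟫
🟩⬜⬜🟩🟩🟩🟩🟫⬜🟩🟦
🟩🟩🟩🟫⬜🟩🟩🟩⬜⬛🟦
🟩⬜🟩⬛🟫⬜⬜⬛🟩🟩🟩
⬜🟩⬜🟦⬜❓❓❓❓❓❓
🟩⬛🟩🟦⬛❓❓❓❓❓❓
⬜🟩🟩🟩⬜❓❓❓❓❓❓
🟦🟩🔴🟩⬜❓❓❓❓❓❓
🟦⬜🟦⬛🟩❓❓❓❓❓❓
🟩🟦🟩🟩🟫❓❓❓❓❓❓

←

❓❓❓❓❓🟩⬜⬜🟩🟩🟩🟩
❓❓❓❓❓🟩🟩🟩🟫⬜🟩🟩
❓❓❓❓❓🟩⬜🟩⬛🟫⬜⬜
❓❓❓❓❓⬜🟩⬜🟦⬜❓❓
❓❓❓❓⬜🟩⬛🟩🟦⬛❓❓
❓❓❓❓🟩⬜🟩🟩🟩⬜❓❓
❓❓❓❓🟩🟦🔴🟫🟩⬜❓❓
❓❓❓❓🟩🟦⬜🟦⬛🟩❓❓
❓❓❓❓🟫🟩🟦🟩🟩🟫❓❓
❓❓❓❓❓❓❓❓❓❓❓❓
❓❓❓❓❓❓❓❓❓❓❓❓
❓❓❓❓❓❓❓❓❓❓❓❓

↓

❓❓❓❓❓🟩🟩🟩🟫⬜🟩🟩
❓❓❓❓❓🟩⬜🟩⬛🟫⬜⬜
❓❓❓❓❓⬜🟩⬜🟦⬜❓❓
❓❓❓❓⬜🟩⬛🟩🟦⬛❓❓
❓❓❓❓🟩⬜🟩🟩🟩⬜❓❓
❓❓❓❓🟩🟦🟩🟫🟩⬜❓❓
❓❓❓❓🟩🟦🔴🟦⬛🟩❓❓
❓❓❓❓🟫🟩🟦🟩🟩🟫❓❓
❓❓❓❓🟩🟩🟩⬜⬛❓❓❓
❓❓❓❓❓❓❓❓❓❓❓❓
❓❓❓❓❓❓❓❓❓❓❓❓
❓❓❓❓❓❓❓❓❓❓❓❓

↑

❓❓❓❓❓🟩⬜⬜🟩🟩🟩🟩
❓❓❓❓❓🟩🟩🟩🟫⬜🟩🟩
❓❓❓❓❓🟩⬜🟩⬛🟫⬜⬜
❓❓❓❓❓⬜🟩⬜🟦⬜❓❓
❓❓❓❓⬜🟩⬛🟩🟦⬛❓❓
❓❓❓❓🟩⬜🟩🟩🟩⬜❓❓
❓❓❓❓🟩🟦🔴🟫🟩⬜❓❓
❓❓❓❓🟩🟦⬜🟦⬛🟩❓❓
❓❓❓❓🟫🟩🟦🟩🟩🟫❓❓
❓❓❓❓🟩🟩🟩⬜⬛❓❓❓
❓❓❓❓❓❓❓❓❓❓❓❓
❓❓❓❓❓❓❓❓❓❓❓❓

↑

❓❓❓❓❓🟫🟦⬜🟩🟫🟩🟩
❓❓❓❓❓🟩⬜⬜🟩🟩🟩🟩
❓❓❓❓❓🟩🟩🟩🟫⬜🟩🟩
❓❓❓❓❓🟩⬜🟩⬛🟫⬜⬜
❓❓❓❓🟫⬜🟩⬜🟦⬜❓❓
❓❓❓❓⬜🟩⬛🟩🟦⬛❓❓
❓❓❓❓🟩⬜🔴🟩🟩⬜❓❓
❓❓❓❓🟩🟦🟩🟫🟩⬜❓❓
❓❓❓❓🟩🟦⬜🟦⬛🟩❓❓
❓❓❓❓🟫🟩🟦🟩🟩🟫❓❓
❓❓❓❓🟩🟩🟩⬜⬛❓❓❓
❓❓❓❓❓❓❓❓❓❓❓❓

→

❓❓❓❓🟫🟦⬜🟩🟫🟩🟩🟩
❓❓❓❓🟩⬜⬜🟩🟩🟩🟩🟫
❓❓❓❓🟩🟩🟩🟫⬜🟩🟩🟩
❓❓❓❓🟩⬜🟩⬛🟫⬜⬜⬛
❓❓❓🟫⬜🟩⬜🟦⬜❓❓❓
❓❓❓⬜🟩⬛🟩🟦⬛❓❓❓
❓❓❓🟩⬜🟩🔴🟩⬜❓❓❓
❓❓❓🟩🟦🟩🟫🟩⬜❓❓❓
❓❓❓🟩🟦⬜🟦⬛🟩❓❓❓
❓❓❓🟫🟩🟦🟩🟩🟫❓❓❓
❓❓❓🟩🟩🟩⬜⬛❓❓❓❓
❓❓❓❓❓❓❓❓❓❓❓❓

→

❓❓❓🟫🟦⬜🟩🟫🟩🟩🟩🟩
❓❓❓🟩⬜⬜🟩🟩🟩🟩🟫⬜
❓❓❓🟩🟩🟩🟫⬜🟩🟩🟩⬜
❓❓❓🟩⬜🟩⬛🟫⬜⬜⬛🟩
❓❓🟫⬜🟩⬜🟦⬜🟩❓❓❓
❓❓⬜🟩⬛🟩🟦⬛⬛❓❓❓
❓❓🟩⬜🟩🟩🔴⬜🟩❓❓❓
❓❓🟩🟦🟩🟫🟩⬜⬜❓❓❓
❓❓🟩🟦⬜🟦⬛🟩⬜❓❓❓
❓❓🟫🟩🟦🟩🟩🟫❓❓❓❓
❓❓🟩🟩🟩⬜⬛❓❓❓❓❓
❓❓❓❓❓❓❓❓❓❓❓❓

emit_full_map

❓🟩🟫🟩🟩⬜⬜🟦⬜🟩🟫🟩
❓🟫🟦⬜🟩🟫🟩🟩🟩🟩🟩🟫
❓🟩⬜⬜🟩🟩🟩🟩🟫⬜🟩🟦
❓🟩🟩🟩🟫⬜🟩🟩🟩⬜⬛🟦
❓🟩⬜🟩⬛🟫⬜⬜⬛🟩🟩🟩
🟫⬜🟩⬜🟦⬜🟩❓❓❓❓❓
⬜🟩⬛🟩🟦⬛⬛❓❓❓❓❓
🟩⬜🟩🟩🔴⬜🟩❓❓❓❓❓
🟩🟦🟩🟫🟩⬜⬜❓❓❓❓❓
🟩🟦⬜🟦⬛🟩⬜❓❓❓❓❓
🟫🟩🟦🟩🟩🟫❓❓❓❓❓❓
🟩🟩🟩⬜⬛❓❓❓❓❓❓❓


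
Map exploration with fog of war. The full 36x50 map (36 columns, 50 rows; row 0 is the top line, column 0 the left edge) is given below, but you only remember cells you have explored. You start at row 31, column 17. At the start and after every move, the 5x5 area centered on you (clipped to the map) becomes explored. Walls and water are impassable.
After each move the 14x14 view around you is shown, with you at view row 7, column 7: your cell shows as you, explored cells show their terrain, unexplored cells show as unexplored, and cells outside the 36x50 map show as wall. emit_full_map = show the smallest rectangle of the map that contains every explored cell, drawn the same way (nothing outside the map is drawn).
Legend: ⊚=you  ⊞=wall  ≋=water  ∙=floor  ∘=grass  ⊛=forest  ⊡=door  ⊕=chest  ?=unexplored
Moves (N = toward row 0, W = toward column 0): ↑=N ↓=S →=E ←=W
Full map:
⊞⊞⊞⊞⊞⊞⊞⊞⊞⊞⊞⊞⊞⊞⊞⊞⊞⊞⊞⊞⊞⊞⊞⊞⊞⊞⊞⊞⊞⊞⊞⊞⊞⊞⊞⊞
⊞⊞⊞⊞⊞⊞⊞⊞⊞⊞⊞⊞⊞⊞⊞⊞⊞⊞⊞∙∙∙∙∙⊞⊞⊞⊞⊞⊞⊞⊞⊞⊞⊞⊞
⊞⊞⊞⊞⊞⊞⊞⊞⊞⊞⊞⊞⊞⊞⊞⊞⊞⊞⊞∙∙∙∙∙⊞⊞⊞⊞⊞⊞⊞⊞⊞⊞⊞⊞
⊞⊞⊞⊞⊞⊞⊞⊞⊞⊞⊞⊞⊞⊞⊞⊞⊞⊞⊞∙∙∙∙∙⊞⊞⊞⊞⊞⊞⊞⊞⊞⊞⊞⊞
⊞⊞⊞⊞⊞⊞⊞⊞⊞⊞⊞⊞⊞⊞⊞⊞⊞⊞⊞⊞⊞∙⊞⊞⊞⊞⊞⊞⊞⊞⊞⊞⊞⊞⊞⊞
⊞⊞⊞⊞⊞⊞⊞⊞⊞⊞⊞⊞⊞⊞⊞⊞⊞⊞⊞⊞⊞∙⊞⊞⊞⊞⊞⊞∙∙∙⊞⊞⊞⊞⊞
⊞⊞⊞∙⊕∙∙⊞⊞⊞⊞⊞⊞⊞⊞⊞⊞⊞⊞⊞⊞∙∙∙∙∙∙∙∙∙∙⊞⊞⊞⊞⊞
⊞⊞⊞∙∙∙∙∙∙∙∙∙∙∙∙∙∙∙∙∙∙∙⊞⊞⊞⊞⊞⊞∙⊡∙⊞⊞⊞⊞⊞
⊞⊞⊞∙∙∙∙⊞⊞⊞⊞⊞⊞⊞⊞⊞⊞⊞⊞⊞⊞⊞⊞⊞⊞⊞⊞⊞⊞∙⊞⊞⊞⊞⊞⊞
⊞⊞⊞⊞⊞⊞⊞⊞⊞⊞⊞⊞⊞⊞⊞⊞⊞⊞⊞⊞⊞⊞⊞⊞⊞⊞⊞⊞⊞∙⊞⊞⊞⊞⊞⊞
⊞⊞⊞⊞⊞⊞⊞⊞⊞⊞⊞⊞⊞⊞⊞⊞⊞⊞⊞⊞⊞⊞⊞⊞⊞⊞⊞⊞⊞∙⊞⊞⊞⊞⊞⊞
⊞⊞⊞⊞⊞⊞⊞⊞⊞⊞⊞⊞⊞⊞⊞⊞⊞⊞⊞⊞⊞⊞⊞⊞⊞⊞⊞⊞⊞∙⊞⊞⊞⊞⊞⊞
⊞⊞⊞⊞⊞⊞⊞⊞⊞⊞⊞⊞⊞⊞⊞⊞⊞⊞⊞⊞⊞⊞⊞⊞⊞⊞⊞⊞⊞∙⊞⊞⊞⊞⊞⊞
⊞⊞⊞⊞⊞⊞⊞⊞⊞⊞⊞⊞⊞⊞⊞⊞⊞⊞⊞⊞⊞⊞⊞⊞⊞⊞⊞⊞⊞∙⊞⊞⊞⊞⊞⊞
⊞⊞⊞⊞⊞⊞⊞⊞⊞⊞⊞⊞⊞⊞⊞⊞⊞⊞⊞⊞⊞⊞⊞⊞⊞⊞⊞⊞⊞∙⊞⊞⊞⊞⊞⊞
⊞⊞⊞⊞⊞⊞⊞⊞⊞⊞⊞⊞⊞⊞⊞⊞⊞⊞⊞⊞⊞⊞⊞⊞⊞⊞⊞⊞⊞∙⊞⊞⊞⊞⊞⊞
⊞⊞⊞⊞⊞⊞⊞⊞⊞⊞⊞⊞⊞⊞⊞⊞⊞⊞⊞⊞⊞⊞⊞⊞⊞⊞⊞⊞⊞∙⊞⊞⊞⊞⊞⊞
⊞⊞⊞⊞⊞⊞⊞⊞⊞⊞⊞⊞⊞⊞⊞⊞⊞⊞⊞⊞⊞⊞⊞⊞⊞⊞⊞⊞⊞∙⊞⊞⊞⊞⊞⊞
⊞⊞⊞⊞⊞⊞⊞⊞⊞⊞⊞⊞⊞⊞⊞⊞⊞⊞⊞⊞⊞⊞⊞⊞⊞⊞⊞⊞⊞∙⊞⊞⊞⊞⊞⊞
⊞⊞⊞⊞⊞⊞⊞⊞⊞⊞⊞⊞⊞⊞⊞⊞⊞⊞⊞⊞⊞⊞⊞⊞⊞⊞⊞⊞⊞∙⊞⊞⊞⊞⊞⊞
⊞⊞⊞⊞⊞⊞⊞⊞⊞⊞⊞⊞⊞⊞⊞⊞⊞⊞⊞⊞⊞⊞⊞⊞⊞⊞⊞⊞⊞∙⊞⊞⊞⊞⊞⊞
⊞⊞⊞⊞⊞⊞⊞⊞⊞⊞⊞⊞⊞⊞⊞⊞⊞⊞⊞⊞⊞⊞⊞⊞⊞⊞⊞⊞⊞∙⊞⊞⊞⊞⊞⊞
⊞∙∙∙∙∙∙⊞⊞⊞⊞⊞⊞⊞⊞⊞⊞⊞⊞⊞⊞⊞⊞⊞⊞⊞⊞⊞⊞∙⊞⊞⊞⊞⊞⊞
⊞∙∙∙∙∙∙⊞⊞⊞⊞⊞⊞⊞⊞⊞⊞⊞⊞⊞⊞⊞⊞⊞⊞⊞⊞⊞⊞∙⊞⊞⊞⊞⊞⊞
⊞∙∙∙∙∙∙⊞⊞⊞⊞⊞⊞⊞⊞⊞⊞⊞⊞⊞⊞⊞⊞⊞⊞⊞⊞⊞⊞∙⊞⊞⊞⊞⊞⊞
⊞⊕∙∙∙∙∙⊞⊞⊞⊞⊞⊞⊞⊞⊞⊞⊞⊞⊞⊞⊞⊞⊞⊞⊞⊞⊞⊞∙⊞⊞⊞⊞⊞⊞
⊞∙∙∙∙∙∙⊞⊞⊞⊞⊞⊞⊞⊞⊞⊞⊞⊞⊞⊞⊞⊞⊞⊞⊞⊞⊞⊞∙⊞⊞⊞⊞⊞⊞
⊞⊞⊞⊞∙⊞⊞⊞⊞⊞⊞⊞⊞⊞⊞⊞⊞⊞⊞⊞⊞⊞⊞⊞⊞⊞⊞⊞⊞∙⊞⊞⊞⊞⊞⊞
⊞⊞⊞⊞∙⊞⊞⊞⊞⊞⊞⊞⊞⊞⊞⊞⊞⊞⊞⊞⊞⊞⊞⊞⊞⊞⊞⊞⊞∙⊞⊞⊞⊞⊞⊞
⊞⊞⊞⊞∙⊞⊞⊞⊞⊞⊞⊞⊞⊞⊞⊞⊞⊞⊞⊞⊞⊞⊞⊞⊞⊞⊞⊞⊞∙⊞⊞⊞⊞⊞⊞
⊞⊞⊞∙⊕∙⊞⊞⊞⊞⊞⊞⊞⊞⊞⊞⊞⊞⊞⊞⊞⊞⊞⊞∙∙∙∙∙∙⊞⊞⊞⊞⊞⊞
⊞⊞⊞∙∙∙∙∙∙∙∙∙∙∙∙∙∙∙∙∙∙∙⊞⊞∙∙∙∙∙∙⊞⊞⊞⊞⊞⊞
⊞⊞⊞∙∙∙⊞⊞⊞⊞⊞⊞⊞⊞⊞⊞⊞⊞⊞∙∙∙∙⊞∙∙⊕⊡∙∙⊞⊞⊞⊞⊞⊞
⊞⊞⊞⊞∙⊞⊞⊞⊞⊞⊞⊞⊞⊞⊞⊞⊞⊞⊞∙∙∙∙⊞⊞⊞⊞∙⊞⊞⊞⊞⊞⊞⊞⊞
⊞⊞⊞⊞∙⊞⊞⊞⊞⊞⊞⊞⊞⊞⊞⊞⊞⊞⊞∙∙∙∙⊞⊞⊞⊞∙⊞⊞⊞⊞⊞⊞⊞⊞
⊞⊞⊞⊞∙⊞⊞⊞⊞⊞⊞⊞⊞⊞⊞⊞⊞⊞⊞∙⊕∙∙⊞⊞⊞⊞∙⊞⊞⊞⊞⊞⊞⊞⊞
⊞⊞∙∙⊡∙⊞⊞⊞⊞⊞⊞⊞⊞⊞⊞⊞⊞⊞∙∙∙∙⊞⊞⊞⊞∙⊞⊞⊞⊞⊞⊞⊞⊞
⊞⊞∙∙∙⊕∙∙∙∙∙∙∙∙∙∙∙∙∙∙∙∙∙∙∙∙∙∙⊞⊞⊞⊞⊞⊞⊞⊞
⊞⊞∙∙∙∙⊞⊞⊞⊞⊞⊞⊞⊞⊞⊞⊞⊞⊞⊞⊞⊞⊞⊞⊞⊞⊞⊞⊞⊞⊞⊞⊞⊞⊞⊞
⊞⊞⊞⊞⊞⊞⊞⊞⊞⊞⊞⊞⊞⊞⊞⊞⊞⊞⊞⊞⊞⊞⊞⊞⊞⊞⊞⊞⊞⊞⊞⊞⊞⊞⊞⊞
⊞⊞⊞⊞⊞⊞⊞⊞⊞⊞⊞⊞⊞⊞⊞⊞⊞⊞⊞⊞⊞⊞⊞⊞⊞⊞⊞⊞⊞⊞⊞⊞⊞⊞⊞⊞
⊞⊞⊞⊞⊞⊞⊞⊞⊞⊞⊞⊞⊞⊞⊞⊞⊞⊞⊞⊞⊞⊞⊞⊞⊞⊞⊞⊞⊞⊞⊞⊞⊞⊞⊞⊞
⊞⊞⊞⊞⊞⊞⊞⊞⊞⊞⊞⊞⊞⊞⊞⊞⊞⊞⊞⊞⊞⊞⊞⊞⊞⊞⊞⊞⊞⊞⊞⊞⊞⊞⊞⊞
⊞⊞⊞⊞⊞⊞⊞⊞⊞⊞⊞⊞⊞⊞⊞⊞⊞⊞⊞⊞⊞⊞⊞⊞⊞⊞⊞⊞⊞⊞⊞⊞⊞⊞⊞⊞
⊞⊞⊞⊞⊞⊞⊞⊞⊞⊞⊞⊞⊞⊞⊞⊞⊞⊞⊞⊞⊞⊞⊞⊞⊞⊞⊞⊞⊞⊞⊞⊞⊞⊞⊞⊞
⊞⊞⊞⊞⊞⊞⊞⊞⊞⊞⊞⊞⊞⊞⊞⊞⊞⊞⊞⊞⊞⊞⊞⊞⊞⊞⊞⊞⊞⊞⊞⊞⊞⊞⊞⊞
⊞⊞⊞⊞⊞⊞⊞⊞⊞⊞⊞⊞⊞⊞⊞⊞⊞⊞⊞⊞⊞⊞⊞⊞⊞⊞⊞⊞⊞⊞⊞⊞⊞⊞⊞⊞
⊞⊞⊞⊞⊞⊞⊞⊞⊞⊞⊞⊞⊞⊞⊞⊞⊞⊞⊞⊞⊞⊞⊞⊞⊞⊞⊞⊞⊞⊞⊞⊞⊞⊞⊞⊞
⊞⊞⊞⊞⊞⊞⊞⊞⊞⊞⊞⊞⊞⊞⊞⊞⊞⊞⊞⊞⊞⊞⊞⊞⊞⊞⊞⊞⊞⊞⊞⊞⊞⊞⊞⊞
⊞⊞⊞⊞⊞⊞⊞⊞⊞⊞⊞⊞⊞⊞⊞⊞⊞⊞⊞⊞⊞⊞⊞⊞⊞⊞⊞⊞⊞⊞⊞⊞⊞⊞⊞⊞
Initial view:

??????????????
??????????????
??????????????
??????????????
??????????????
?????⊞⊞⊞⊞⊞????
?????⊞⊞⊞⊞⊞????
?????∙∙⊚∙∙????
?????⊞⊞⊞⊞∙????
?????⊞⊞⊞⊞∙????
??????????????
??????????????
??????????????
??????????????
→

??????????????
??????????????
??????????????
??????????????
??????????????
????⊞⊞⊞⊞⊞⊞????
????⊞⊞⊞⊞⊞⊞????
????∙∙∙⊚∙∙????
????⊞⊞⊞⊞∙∙????
????⊞⊞⊞⊞∙∙????
??????????????
??????????????
??????????????
??????????????

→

??????????????
??????????????
??????????????
??????????????
??????????????
???⊞⊞⊞⊞⊞⊞⊞????
???⊞⊞⊞⊞⊞⊞⊞????
???∙∙∙∙⊚∙∙????
???⊞⊞⊞⊞∙∙∙????
???⊞⊞⊞⊞∙∙∙????
??????????????
??????????????
??????????????
??????????????

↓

??????????????
??????????????
??????????????
??????????????
???⊞⊞⊞⊞⊞⊞⊞????
???⊞⊞⊞⊞⊞⊞⊞????
???∙∙∙∙∙∙∙????
???⊞⊞⊞⊞⊚∙∙????
???⊞⊞⊞⊞∙∙∙????
?????⊞⊞∙∙∙????
??????????????
??????????????
??????????????
??????????????

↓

??????????????
??????????????
??????????????
???⊞⊞⊞⊞⊞⊞⊞????
???⊞⊞⊞⊞⊞⊞⊞????
???∙∙∙∙∙∙∙????
???⊞⊞⊞⊞∙∙∙????
???⊞⊞⊞⊞⊚∙∙????
?????⊞⊞∙∙∙????
?????⊞⊞∙⊕∙????
??????????????
??????????????
??????????????
??????????????

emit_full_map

⊞⊞⊞⊞⊞⊞⊞
⊞⊞⊞⊞⊞⊞⊞
∙∙∙∙∙∙∙
⊞⊞⊞⊞∙∙∙
⊞⊞⊞⊞⊚∙∙
??⊞⊞∙∙∙
??⊞⊞∙⊕∙

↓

??????????????
??????????????
???⊞⊞⊞⊞⊞⊞⊞????
???⊞⊞⊞⊞⊞⊞⊞????
???∙∙∙∙∙∙∙????
???⊞⊞⊞⊞∙∙∙????
???⊞⊞⊞⊞∙∙∙????
?????⊞⊞⊚∙∙????
?????⊞⊞∙⊕∙????
?????⊞⊞∙∙∙????
??????????????
??????????????
??????????????
??????????????

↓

??????????????
???⊞⊞⊞⊞⊞⊞⊞????
???⊞⊞⊞⊞⊞⊞⊞????
???∙∙∙∙∙∙∙????
???⊞⊞⊞⊞∙∙∙????
???⊞⊞⊞⊞∙∙∙????
?????⊞⊞∙∙∙????
?????⊞⊞⊚⊕∙????
?????⊞⊞∙∙∙????
?????∙∙∙∙∙????
??????????????
??????????????
??????????????
??????????????

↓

???⊞⊞⊞⊞⊞⊞⊞????
???⊞⊞⊞⊞⊞⊞⊞????
???∙∙∙∙∙∙∙????
???⊞⊞⊞⊞∙∙∙????
???⊞⊞⊞⊞∙∙∙????
?????⊞⊞∙∙∙????
?????⊞⊞∙⊕∙????
?????⊞⊞⊚∙∙????
?????∙∙∙∙∙????
?????⊞⊞⊞⊞⊞????
??????????????
??????????????
??????????????
??????????????

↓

???⊞⊞⊞⊞⊞⊞⊞????
???∙∙∙∙∙∙∙????
???⊞⊞⊞⊞∙∙∙????
???⊞⊞⊞⊞∙∙∙????
?????⊞⊞∙∙∙????
?????⊞⊞∙⊕∙????
?????⊞⊞∙∙∙????
?????∙∙⊚∙∙????
?????⊞⊞⊞⊞⊞????
?????⊞⊞⊞⊞⊞????
??????????????
??????????????
??????????????
??????????????

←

????⊞⊞⊞⊞⊞⊞⊞???
????∙∙∙∙∙∙∙???
????⊞⊞⊞⊞∙∙∙???
????⊞⊞⊞⊞∙∙∙???
??????⊞⊞∙∙∙???
?????⊞⊞⊞∙⊕∙???
?????⊞⊞⊞∙∙∙???
?????∙∙⊚∙∙∙???
?????⊞⊞⊞⊞⊞⊞???
?????⊞⊞⊞⊞⊞⊞???
??????????????
??????????????
??????????????
??????????????

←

?????⊞⊞⊞⊞⊞⊞⊞??
?????∙∙∙∙∙∙∙??
?????⊞⊞⊞⊞∙∙∙??
?????⊞⊞⊞⊞∙∙∙??
???????⊞⊞∙∙∙??
?????⊞⊞⊞⊞∙⊕∙??
?????⊞⊞⊞⊞∙∙∙??
?????∙∙⊚∙∙∙∙??
?????⊞⊞⊞⊞⊞⊞⊞??
?????⊞⊞⊞⊞⊞⊞⊞??
??????????????
??????????????
??????????????
??????????????

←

??????⊞⊞⊞⊞⊞⊞⊞?
??????∙∙∙∙∙∙∙?
??????⊞⊞⊞⊞∙∙∙?
??????⊞⊞⊞⊞∙∙∙?
????????⊞⊞∙∙∙?
?????⊞⊞⊞⊞⊞∙⊕∙?
?????⊞⊞⊞⊞⊞∙∙∙?
?????∙∙⊚∙∙∙∙∙?
?????⊞⊞⊞⊞⊞⊞⊞⊞?
?????⊞⊞⊞⊞⊞⊞⊞⊞?
??????????????
??????????????
??????????????
??????????????

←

???????⊞⊞⊞⊞⊞⊞⊞
???????∙∙∙∙∙∙∙
???????⊞⊞⊞⊞∙∙∙
???????⊞⊞⊞⊞∙∙∙
?????????⊞⊞∙∙∙
?????⊞⊞⊞⊞⊞⊞∙⊕∙
?????⊞⊞⊞⊞⊞⊞∙∙∙
?????∙∙⊚∙∙∙∙∙∙
?????⊞⊞⊞⊞⊞⊞⊞⊞⊞
?????⊞⊞⊞⊞⊞⊞⊞⊞⊞
??????????????
??????????????
??????????????
??????????????

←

????????⊞⊞⊞⊞⊞⊞
????????∙∙∙∙∙∙
????????⊞⊞⊞⊞∙∙
????????⊞⊞⊞⊞∙∙
??????????⊞⊞∙∙
?????⊞⊞⊞⊞⊞⊞⊞∙⊕
?????⊞⊞⊞⊞⊞⊞⊞∙∙
?????∙∙⊚∙∙∙∙∙∙
?????⊞⊞⊞⊞⊞⊞⊞⊞⊞
?????⊞⊞⊞⊞⊞⊞⊞⊞⊞
??????????????
??????????????
??????????????
??????????????

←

?????????⊞⊞⊞⊞⊞
?????????∙∙∙∙∙
?????????⊞⊞⊞⊞∙
?????????⊞⊞⊞⊞∙
???????????⊞⊞∙
?????⊞⊞⊞⊞⊞⊞⊞⊞∙
?????⊞⊞⊞⊞⊞⊞⊞⊞∙
?????∙∙⊚∙∙∙∙∙∙
?????⊞⊞⊞⊞⊞⊞⊞⊞⊞
?????⊞⊞⊞⊞⊞⊞⊞⊞⊞
??????????????
??????????????
??????????????
??????????????

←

??????????⊞⊞⊞⊞
??????????∙∙∙∙
??????????⊞⊞⊞⊞
??????????⊞⊞⊞⊞
????????????⊞⊞
?????⊞⊞⊞⊞⊞⊞⊞⊞⊞
?????⊞⊞⊞⊞⊞⊞⊞⊞⊞
?????∙∙⊚∙∙∙∙∙∙
?????⊞⊞⊞⊞⊞⊞⊞⊞⊞
?????⊞⊞⊞⊞⊞⊞⊞⊞⊞
??????????????
??????????????
??????????????
??????????????

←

???????????⊞⊞⊞
???????????∙∙∙
???????????⊞⊞⊞
???????????⊞⊞⊞
?????????????⊞
?????⊞⊞⊞⊞⊞⊞⊞⊞⊞
?????⊞⊞⊞⊞⊞⊞⊞⊞⊞
?????∙∙⊚∙∙∙∙∙∙
?????⊞⊞⊞⊞⊞⊞⊞⊞⊞
?????⊞⊞⊞⊞⊞⊞⊞⊞⊞
??????????????
??????????????
??????????????
??????????????

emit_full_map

??????⊞⊞⊞⊞⊞⊞⊞
??????⊞⊞⊞⊞⊞⊞⊞
??????∙∙∙∙∙∙∙
??????⊞⊞⊞⊞∙∙∙
??????⊞⊞⊞⊞∙∙∙
????????⊞⊞∙∙∙
⊞⊞⊞⊞⊞⊞⊞⊞⊞⊞∙⊕∙
⊞⊞⊞⊞⊞⊞⊞⊞⊞⊞∙∙∙
∙∙⊚∙∙∙∙∙∙∙∙∙∙
⊞⊞⊞⊞⊞⊞⊞⊞⊞⊞⊞⊞⊞
⊞⊞⊞⊞⊞⊞⊞⊞⊞⊞⊞⊞⊞


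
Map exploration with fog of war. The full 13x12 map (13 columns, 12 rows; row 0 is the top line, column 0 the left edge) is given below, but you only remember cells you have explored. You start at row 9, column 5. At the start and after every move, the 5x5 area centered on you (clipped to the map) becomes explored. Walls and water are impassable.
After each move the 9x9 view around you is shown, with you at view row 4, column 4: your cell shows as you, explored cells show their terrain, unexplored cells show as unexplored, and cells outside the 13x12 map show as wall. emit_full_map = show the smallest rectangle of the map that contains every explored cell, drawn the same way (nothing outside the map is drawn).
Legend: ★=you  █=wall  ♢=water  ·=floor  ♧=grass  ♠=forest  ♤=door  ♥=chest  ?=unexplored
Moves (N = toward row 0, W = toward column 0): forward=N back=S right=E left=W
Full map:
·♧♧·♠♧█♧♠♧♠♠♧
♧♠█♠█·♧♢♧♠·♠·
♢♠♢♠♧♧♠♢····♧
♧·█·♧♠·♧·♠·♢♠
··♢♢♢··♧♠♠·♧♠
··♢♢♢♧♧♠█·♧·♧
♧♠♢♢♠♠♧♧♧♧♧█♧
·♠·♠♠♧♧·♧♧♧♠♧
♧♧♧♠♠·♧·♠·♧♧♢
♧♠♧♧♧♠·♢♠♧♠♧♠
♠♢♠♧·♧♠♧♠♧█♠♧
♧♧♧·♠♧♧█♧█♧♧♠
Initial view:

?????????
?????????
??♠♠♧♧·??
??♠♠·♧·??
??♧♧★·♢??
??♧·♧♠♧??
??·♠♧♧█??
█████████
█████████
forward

?????????
?????????
??♢♠♠♧♧??
??♠♠♧♧·??
??♠♠★♧·??
??♧♧♠·♢??
??♧·♧♠♧??
??·♠♧♧█??
█████████

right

?????????
?????????
?♢♠♠♧♧♧??
?♠♠♧♧·♧??
?♠♠·★·♠??
?♧♧♠·♢♠??
?♧·♧♠♧♠??
?·♠♧♧█???
█████████

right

?????????
?????????
♢♠♠♧♧♧♧??
♠♠♧♧·♧♧??
♠♠·♧★♠·??
♧♧♠·♢♠♧??
♧·♧♠♧♠♧??
·♠♧♧█????
█████████

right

?????????
?????????
♠♠♧♧♧♧♧??
♠♧♧·♧♧♧??
♠·♧·★·♧??
♧♠·♢♠♧♠??
·♧♠♧♠♧█??
♠♧♧█?????
█████████

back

?????????
♠♠♧♧♧♧♧??
♠♧♧·♧♧♧??
♠·♧·♠·♧??
♧♠·♢★♧♠??
·♧♠♧♠♧█??
♠♧♧█♧█♧??
█████████
█████████

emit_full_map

♢♠♠♧♧♧♧♧
♠♠♧♧·♧♧♧
♠♠·♧·♠·♧
♧♧♠·♢★♧♠
♧·♧♠♧♠♧█
·♠♧♧█♧█♧

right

????????█
♠♧♧♧♧♧??█
♧♧·♧♧♧♠?█
·♧·♠·♧♧?█
♠·♢♠★♠♧?█
♧♠♧♠♧█♠?█
♧♧█♧█♧♧?█
█████████
█████████

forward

????????█
????????█
♠♧♧♧♧♧█?█
♧♧·♧♧♧♠?█
·♧·♠★♧♧?█
♠·♢♠♧♠♧?█
♧♠♧♠♧█♠?█
♧♧█♧█♧♧?█
█████████

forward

????????█
????????█
??♠█·♧·?█
♠♧♧♧♧♧█?█
♧♧·♧★♧♠?█
·♧·♠·♧♧?█
♠·♢♠♧♠♧?█
♧♠♧♠♧█♠?█
♧♧█♧█♧♧?█

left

?????????
?????????
??♧♠█·♧·?
♠♠♧♧♧♧♧█?
♠♧♧·★♧♧♠?
♠·♧·♠·♧♧?
♧♠·♢♠♧♠♧?
·♧♠♧♠♧█♠?
♠♧♧█♧█♧♧?

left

?????????
?????????
??♧♧♠█·♧·
♢♠♠♧♧♧♧♧█
♠♠♧♧★♧♧♧♠
♠♠·♧·♠·♧♧
♧♧♠·♢♠♧♠♧
♧·♧♠♧♠♧█♠
·♠♧♧█♧█♧♧

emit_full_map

??♧♧♠█·♧·
♢♠♠♧♧♧♧♧█
♠♠♧♧★♧♧♧♠
♠♠·♧·♠·♧♧
♧♧♠·♢♠♧♠♧
♧·♧♠♧♠♧█♠
·♠♧♧█♧█♧♧

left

?????????
?????????
??♢♧♧♠█·♧
?♢♠♠♧♧♧♧♧
?♠♠♧★·♧♧♧
?♠♠·♧·♠·♧
?♧♧♠·♢♠♧♠
?♧·♧♠♧♠♧█
?·♠♧♧█♧█♧

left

?????????
?????????
??♢♢♧♧♠█·
??♢♠♠♧♧♧♧
??♠♠★♧·♧♧
??♠♠·♧·♠·
??♧♧♠·♢♠♧
??♧·♧♠♧♠♧
??·♠♧♧█♧█

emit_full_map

♢♢♧♧♠█·♧·
♢♠♠♧♧♧♧♧█
♠♠★♧·♧♧♧♠
♠♠·♧·♠·♧♧
♧♧♠·♢♠♧♠♧
♧·♧♠♧♠♧█♠
·♠♧♧█♧█♧♧


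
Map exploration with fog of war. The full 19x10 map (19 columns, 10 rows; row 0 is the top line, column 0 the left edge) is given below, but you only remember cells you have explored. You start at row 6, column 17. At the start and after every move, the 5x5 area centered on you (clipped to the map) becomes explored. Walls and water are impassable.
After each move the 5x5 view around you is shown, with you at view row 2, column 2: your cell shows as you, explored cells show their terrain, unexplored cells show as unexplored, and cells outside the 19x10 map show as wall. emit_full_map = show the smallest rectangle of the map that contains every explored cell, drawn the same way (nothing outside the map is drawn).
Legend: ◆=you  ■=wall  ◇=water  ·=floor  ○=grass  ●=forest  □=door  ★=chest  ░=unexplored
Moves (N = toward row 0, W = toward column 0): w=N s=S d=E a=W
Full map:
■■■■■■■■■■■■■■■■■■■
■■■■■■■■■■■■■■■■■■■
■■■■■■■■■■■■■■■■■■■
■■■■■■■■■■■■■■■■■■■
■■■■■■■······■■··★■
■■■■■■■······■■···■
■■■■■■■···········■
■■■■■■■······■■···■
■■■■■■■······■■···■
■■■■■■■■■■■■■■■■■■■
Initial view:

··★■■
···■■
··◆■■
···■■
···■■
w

■■■■■
··★■■
··◆■■
···■■
···■■

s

··★■■
···■■
··◆■■
···■■
···■■

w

■■■■■
··★■■
··◆■■
···■■
···■■

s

··★■■
···■■
··◆■■
···■■
···■■

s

···■■
···■■
··◆■■
···■■
■■■■■

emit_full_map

■■■■
··★■
···■
···■
··◆■
···■
■■■■

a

■···■
····■
■·◆·■
■···■
■■■■■

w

■··★■
■···■
··◆·■
■···■
■···■

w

■■■■■
■··★■
■·◆·■
····■
■···■


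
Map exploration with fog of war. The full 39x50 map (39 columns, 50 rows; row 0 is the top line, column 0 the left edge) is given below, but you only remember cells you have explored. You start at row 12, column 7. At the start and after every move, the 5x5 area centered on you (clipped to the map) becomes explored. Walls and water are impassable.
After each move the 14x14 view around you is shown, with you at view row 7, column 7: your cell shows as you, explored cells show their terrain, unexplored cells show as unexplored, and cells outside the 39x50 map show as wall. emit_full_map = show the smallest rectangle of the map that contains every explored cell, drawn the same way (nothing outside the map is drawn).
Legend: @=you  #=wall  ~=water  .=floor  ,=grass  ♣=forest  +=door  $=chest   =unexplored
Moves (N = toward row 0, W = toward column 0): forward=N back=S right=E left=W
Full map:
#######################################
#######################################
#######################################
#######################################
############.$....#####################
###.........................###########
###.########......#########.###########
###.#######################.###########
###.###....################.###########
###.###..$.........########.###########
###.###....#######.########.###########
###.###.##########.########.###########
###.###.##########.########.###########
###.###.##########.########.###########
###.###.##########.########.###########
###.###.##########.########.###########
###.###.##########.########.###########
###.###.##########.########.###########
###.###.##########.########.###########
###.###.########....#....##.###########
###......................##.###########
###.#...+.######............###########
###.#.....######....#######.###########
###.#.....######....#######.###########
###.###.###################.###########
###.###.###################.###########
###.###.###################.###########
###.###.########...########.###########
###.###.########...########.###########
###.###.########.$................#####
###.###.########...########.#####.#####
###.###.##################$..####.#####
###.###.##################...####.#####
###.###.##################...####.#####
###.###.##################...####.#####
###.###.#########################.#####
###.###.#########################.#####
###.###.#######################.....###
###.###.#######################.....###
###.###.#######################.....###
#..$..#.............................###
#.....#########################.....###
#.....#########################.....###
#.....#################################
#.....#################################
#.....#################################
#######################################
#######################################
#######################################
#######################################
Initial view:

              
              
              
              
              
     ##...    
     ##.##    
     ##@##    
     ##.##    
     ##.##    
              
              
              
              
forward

              
              
              
              
              
     ##..$    
     ##...    
     ##@##    
     ##.##    
     ##.##    
     ##.##    
              
              
              

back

              
              
              
              
     ##..$    
     ##...    
     ##.##    
     ##@##    
     ##.##    
     ##.##    
              
              
              
              

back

              
              
              
     ##..$    
     ##...    
     ##.##    
     ##.##    
     ##@##    
     ##.##    
     ##.##    
              
              
              
              

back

              
              
     ##..$    
     ##...    
     ##.##    
     ##.##    
     ##.##    
     ##@##    
     ##.##    
     ##.##    
              
              
              
              

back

              
     ##..$    
     ##...    
     ##.##    
     ##.##    
     ##.##    
     ##.##    
     ##@##    
     ##.##    
     ##.##    
              
              
              
              

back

     ##..$    
     ##...    
     ##.##    
     ##.##    
     ##.##    
     ##.##    
     ##.##    
     ##@##    
     ##.##    
     ##.##    
              
              
              
              

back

     ##...    
     ##.##    
     ##.##    
     ##.##    
     ##.##    
     ##.##    
     ##.##    
     ##@##    
     ##.##    
     ##.##    
              
              
              
              

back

     ##.##    
     ##.##    
     ##.##    
     ##.##    
     ##.##    
     ##.##    
     ##.##    
     ##@##    
     ##.##    
     .....    
              
              
              
              

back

     ##.##    
     ##.##    
     ##.##    
     ##.##    
     ##.##    
     ##.##    
     ##.##    
     ##@##    
     .....    
     ...+.    
              
              
              
              

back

     ##.##    
     ##.##    
     ##.##    
     ##.##    
     ##.##    
     ##.##    
     ##.##    
     ..@..    
     ...+.    
     .....    
              
              
              
              

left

#     ##.##   
#     ##.##   
#     ##.##   
#     ##.##   
#     ##.##   
#    ###.##   
#    ###.##   
#    ..@...   
#    #...+.   
#    #.....   
#             
#             
#             
#             

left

##     ##.##  
##     ##.##  
##     ##.##  
##     ##.##  
##     ##.##  
##   .###.##  
##   .###.##  
##   ..@....  
##   .#...+.  
##   .#.....  
##            
##            
##            
##            

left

###     ##.## 
###     ##.## 
###     ##.## 
###     ##.## 
###     ##.## 
###  #.###.## 
###  #.###.## 
###  #.@..... 
###  #.#...+. 
###  #.#..... 
###           
###           
###           
###           

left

####     ##.##
####     ##.##
####     ##.##
####     ##.##
####     ##.##
#### ##.###.##
#### ##.###.##
#### ##@......
#### ##.#...+.
#### ##.#.....
####          
####          
####          
####          

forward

####     ##.##
####     ##.##
####     ##.##
####     ##.##
####     ##.##
#### ##.###.##
#### ##.###.##
#### ##@###.##
#### ##.......
#### ##.#...+.
#### ##.#.....
####          
####          
####          

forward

####     ##.##
####     ##.##
####     ##.##
####     ##.##
####     ##.##
#### ##.###.##
#### ##.###.##
#### ##@###.##
#### ##.###.##
#### ##.......
#### ##.#...+.
#### ##.#.....
####          
####          

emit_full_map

    ##..$
    ##...
    ##.##
    ##.##
    ##.##
    ##.##
    ##.##
##.###.##
##.###.##
##@###.##
##.###.##
##.......
##.#...+.
##.#.....
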